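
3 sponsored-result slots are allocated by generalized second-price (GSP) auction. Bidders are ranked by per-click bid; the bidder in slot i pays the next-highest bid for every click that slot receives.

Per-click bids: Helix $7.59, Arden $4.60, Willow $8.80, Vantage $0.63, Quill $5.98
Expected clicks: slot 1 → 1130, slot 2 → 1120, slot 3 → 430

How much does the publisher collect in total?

Ranked by bid: $8.80 (Willow) > $7.59 (Helix) > $5.98 (Quill) > $4.60 (Arden) > …
Slot 1: Willow pays $7.59 × 1130 = $8576.70
Slot 2: Helix pays $5.98 × 1120 = $6697.60
Slot 3: Quill pays $4.60 × 430 = $1978.00
Total = $17252.30

Total revenue: $17252.30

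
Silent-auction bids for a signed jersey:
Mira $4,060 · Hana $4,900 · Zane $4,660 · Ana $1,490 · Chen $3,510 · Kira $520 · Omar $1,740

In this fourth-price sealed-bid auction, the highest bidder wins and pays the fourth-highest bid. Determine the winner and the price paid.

Hana pays $3,510

Sorting bids: 4,900 (Hana) > 4,660 (Zane) > 4,060 (Mira) > 3,510 (Chen) > 1,740 (Omar) > 1,490 (Ana) > …
Hana wins; payment is bid #4 in the ranking = $3,510.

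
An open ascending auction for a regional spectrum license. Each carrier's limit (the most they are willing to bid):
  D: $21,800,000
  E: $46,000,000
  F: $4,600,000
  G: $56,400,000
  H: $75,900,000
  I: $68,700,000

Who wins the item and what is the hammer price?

H wins at $68,700,000

Rule: the price rises until one bidder remains; the winner pays the price at which the last rival dropped out.
Sorting limits: 75,900,000 (H) > 68,700,000 (I) > 56,400,000 (G) > 46,000,000 (E) > 21,800,000 (D) > 4,600,000 (F)
I is the last rival to drop out, at $68,700,000; H remains and wins at that price.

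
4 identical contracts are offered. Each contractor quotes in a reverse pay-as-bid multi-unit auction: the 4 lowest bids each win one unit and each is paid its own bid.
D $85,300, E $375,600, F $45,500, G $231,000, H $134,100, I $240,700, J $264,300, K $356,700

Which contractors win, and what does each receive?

Ordering the bids: 45,500 (F), 85,300 (D), 134,100 (H), 231,000 (G), 240,700 (I), 264,300 (J), …
Winners (4 units): F, D, H, G.
Each winner is paid its own bid: F $45,500, D $85,300, H $134,100, G $231,000.

F $45,500, D $85,300, H $134,100, G $231,000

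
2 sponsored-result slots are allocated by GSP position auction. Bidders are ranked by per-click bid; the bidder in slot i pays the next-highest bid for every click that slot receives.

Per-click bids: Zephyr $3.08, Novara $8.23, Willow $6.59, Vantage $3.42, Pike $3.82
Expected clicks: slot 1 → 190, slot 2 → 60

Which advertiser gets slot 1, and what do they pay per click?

Novara; $6.59 per click

Ranked by bid: $8.23 (Novara) > $6.59 (Willow) > $3.82 (Pike) > …
Slot 1 goes to the first-ranked bidder, Novara, who pays the next bid down: $6.59/click.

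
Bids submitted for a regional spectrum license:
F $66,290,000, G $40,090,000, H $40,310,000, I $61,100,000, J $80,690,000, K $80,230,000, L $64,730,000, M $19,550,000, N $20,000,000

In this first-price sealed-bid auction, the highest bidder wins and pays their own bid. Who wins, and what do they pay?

First-price sealed-bid auction: the highest bidder wins and pays their own bid.
Sorting bids: 80,690,000 (J) > 80,230,000 (K) > 66,290,000 (F) > 64,730,000 (L) > 61,100,000 (I) > 40,310,000 (H) > …
J is highest → pays own bid, $80,690,000.

J pays $80,690,000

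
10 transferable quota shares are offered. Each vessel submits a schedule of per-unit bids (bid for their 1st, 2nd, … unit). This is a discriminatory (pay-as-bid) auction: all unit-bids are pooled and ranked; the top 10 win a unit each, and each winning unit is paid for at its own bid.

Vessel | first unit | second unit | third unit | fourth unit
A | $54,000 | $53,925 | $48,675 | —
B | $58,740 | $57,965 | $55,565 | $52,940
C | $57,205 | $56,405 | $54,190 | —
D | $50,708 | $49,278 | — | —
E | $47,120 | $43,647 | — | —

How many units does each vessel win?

A 2, B 4, C 3, D 1

Pooled unit-bids ranked (top 10): 58,740 (B-1), 57,965 (B-2), 57,205 (C-1), 56,405 (C-2), 55,565 (B-3), 54,190 (C-3), 54,000 (A-1), 53,925 (A-2), 52,940 (B-4), 50,708 (D-1)
Next rejected bid: $49,278 (not a price — pay-as-bid).
Allocation: A 2, B 4, C 3, D 1.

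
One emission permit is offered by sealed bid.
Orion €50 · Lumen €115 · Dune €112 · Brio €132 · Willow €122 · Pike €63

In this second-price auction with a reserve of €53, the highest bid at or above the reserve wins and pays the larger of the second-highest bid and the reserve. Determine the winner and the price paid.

Brio pays €122

Second-price auction with a reserve of €53: the highest bid at or above the reserve wins and pays the larger of the second-highest bid and the reserve.
Bids in order: 132 (Brio) > 122 (Willow) > 115 (Lumen) > 112 (Dune) > 63 (Pike) > 50 (Orion)
Highest eligible bid: Brio at €132.
max(second-highest €122, reserve €53) = €122; the reserve does not bind.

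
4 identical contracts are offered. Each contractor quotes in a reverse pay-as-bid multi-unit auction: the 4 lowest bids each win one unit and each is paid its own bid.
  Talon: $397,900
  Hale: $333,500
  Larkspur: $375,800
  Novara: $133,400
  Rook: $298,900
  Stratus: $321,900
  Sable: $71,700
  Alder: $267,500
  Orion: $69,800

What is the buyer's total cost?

Sorting: 69,800 (Orion), 71,700 (Sable), 133,400 (Novara), 267,500 (Alder), 298,900 (Rook), 321,900 (Stratus), …
Lowest 4: Orion, Sable, Novara, Alder.
Total cost = 69,800 + 71,700 + 133,400 + 267,500 = $542,400.

Total cost: $542,400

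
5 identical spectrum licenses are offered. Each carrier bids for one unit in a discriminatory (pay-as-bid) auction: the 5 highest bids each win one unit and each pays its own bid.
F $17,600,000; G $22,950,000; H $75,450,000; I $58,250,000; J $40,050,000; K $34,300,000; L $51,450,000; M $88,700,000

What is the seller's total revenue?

Sorting: 88,700,000 (M), 75,450,000 (H), 58,250,000 (I), 51,450,000 (L), 40,050,000 (J), 34,300,000 (K), 22,950,000 (G), …
Top 5: M, H, I, L, J.
Total revenue = 88,700,000 + 75,450,000 + 58,250,000 + 51,450,000 + 40,050,000 = $313,900,000.

Total revenue: $313,900,000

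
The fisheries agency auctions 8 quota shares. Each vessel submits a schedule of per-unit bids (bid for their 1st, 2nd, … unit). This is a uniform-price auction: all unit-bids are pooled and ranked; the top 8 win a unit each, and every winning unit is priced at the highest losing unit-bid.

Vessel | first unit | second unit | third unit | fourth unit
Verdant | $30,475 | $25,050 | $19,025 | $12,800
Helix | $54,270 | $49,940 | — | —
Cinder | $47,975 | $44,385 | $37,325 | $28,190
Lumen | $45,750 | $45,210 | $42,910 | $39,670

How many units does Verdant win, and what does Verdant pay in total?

Verdant: 0 units, pays $0

All unit-bids, highest first — top 8: 54,270 (Helix-1), 49,940 (Helix-2), 47,975 (Cinder-1), 45,750 (Lumen-1), 45,210 (Lumen-2), 44,385 (Cinder-2), 42,910 (Lumen-3), 39,670 (Lumen-4)
Highest rejected unit-bid = $37,325.
Verdant wins 0 unit(s) at $37,325 each.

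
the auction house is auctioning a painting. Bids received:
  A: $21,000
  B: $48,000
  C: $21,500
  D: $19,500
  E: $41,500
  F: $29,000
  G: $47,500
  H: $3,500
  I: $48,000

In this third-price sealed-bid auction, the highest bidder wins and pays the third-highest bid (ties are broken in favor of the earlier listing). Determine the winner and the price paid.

B pays $47,500

Third-price sealed-bid auction: the highest bidder wins and pays the third-highest bid.
Sorting bids: 48,000 (B) > 48,000 (I) > 47,500 (G) > 41,500 (E) > 29,000 (F) > 21,500 (C) > …
B and I tie at $48,000; tie-break gives it to B.
B wins; payment is bid #3 in the ranking = $47,500.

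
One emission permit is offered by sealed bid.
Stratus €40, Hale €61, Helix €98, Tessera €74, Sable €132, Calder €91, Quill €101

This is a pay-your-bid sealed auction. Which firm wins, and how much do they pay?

Sable pays €132

Bids in order: 132 (Sable) > 101 (Quill) > 98 (Helix) > 91 (Calder) > 74 (Tessera) > 61 (Hale) > …
Sable has the highest bid and pays exactly that: €132.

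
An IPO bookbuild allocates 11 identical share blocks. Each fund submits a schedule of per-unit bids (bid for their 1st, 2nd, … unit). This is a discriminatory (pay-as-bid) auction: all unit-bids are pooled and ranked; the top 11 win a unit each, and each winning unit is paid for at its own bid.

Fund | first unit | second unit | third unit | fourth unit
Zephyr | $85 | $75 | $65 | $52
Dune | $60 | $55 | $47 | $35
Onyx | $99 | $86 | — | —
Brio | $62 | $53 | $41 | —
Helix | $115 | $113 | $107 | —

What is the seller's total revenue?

Total revenue: $922

All unit-bids, highest first — top 11: 115 (Helix-1), 113 (Helix-2), 107 (Helix-3), 99 (Onyx-1), 86 (Onyx-2), 85 (Zephyr-1), 75 (Zephyr-2), 65 (Zephyr-3), 62 (Brio-1), 60 (Dune-1), 55 (Dune-2)
Next rejected bid: $53 (not a price — pay-as-bid).
Each winning unit pays its own bid.
Revenue = 115 + 113 + 107 + 99 + 86 + 85 + 75 + 65 + 62 + 60 + 55 = $922.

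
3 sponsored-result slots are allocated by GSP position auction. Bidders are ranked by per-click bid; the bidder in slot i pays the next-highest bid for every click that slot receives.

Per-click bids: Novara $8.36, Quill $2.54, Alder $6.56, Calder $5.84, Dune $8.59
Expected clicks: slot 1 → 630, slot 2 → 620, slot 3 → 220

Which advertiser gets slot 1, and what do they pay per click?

Dune; $8.36 per click

Sorting advertisers: $8.59 (Dune) > $8.36 (Novara) > $6.56 (Alder) > $5.84 (Calder) > …
Slot 1 goes to the first-ranked bidder, Dune, who pays the next bid down: $8.36/click.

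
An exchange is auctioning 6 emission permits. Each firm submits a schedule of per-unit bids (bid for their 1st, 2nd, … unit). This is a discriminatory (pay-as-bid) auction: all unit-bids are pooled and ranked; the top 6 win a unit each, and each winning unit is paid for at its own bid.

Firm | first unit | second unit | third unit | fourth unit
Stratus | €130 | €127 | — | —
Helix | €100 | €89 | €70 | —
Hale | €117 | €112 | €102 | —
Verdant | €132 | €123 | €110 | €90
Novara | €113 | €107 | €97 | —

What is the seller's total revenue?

Pooled unit-bids ranked (top 6): 132 (Verdant-1), 130 (Stratus-1), 127 (Stratus-2), 123 (Verdant-2), 117 (Hale-1), 113 (Novara-1)
Next rejected bid: €112 (not a price — pay-as-bid).
Each winning unit pays its own bid.
Revenue = 132 + 130 + 127 + 123 + 117 + 113 = €742.

Total revenue: €742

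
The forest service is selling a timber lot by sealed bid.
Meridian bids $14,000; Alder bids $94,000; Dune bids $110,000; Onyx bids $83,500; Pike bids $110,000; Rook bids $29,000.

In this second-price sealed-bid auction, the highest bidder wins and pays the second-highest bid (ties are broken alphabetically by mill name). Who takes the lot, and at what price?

Dune pays $110,000

Second-price sealed-bid auction: the highest bidder wins and pays the second-highest bid.
Bids in order: 110,000 (Dune) > 110,000 (Pike) > 94,000 (Alder) > 83,500 (Onyx) > 29,000 (Rook) > 14,000 (Meridian)
Tie at $110,000 → Dune wins by tie-break.
Second-price: Dune pays Pike's bid of $110,000.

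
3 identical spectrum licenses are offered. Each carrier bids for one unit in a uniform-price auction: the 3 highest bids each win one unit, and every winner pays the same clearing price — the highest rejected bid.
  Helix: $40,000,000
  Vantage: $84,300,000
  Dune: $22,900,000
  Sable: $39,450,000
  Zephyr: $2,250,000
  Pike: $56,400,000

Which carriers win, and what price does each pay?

Ordering the bids: 84,300,000 (Vantage), 56,400,000 (Pike), 40,000,000 (Helix), 39,450,000 (Sable), 22,900,000 (Dune), …
Winners (3 units): Vantage, Pike, Helix.
Highest unsuccessful bid: $39,450,000 → clearing price.

Vantage, Pike, Helix; each pays $39,450,000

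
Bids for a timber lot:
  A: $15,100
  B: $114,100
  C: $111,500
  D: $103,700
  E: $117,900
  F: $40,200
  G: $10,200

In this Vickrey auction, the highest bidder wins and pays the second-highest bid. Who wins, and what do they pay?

Sorting bids: 117,900 (E) > 114,100 (B) > 111,500 (C) > 103,700 (D) > 40,200 (F) > 15,100 (A) > …
E is highest; pays the second-highest bid, $114,100.

E pays $114,100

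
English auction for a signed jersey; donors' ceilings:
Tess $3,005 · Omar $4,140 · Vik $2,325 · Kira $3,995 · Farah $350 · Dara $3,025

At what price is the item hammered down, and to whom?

Limits ranked: 4,140 (Omar) > 3,995 (Kira) > 3,025 (Dara) > 3,005 (Tess) > 2,325 (Vik) > 350 (Farah)
Kira is the last rival to drop out, at $3,995; Omar remains and wins at that price.

Omar wins at $3,995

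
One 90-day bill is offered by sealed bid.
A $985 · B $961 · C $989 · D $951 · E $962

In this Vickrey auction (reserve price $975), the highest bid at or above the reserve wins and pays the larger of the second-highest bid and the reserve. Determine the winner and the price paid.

C pays $985

Bids in order: 989 (C) > 985 (A) > 962 (E) > 961 (B) > 951 (D)
Highest eligible bid: C at $989.
Second-highest bid $985 exceeds the reserve $975 → payment $985.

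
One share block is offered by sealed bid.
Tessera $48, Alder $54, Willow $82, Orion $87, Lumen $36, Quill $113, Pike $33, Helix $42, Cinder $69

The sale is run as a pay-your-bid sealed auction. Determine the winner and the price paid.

Bids ranked: 113 (Quill) > 87 (Orion) > 82 (Willow) > 69 (Cinder) > 54 (Alder) > 48 (Tessera) > …
Quill has the highest bid and pays exactly that: $113.

Quill pays $113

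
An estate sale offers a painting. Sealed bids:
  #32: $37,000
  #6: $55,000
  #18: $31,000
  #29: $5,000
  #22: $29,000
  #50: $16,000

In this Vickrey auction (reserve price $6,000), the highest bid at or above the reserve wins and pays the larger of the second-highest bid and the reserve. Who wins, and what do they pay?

Vickrey auction (reserve price $6,000): the highest bid at or above the reserve wins and pays the larger of the second-highest bid and the reserve.
Sorting bids: 55,000 (#6) > 37,000 (#32) > 31,000 (#18) > 29,000 (#22) > 16,000 (#50) > 5,000 (#29)
Highest eligible bid: #6 at $55,000.
Second-highest bid $37,000 exceeds the reserve $6,000 → payment $37,000.

#6 pays $37,000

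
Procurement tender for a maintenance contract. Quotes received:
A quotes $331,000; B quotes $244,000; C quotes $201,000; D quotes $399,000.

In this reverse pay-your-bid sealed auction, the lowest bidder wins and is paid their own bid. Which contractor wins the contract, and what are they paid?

Rule: the lowest bidder wins and is paid their own bid.
Sorting bids: 201,000 (C) < 244,000 (B) < 331,000 (A) < 399,000 (D)
First-price: C is paid what they bid, $201,000.

C is paid $201,000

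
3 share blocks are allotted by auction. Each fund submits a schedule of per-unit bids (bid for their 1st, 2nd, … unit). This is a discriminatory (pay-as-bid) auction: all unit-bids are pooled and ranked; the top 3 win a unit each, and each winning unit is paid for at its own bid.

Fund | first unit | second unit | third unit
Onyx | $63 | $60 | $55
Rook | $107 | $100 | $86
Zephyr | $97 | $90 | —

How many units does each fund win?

All unit-bids, highest first — top 3: 107 (Rook-1), 100 (Rook-2), 97 (Zephyr-1)
Next rejected bid: $90 (not a price — pay-as-bid).
Allocation: Rook 2, Zephyr 1.

Rook 2, Zephyr 1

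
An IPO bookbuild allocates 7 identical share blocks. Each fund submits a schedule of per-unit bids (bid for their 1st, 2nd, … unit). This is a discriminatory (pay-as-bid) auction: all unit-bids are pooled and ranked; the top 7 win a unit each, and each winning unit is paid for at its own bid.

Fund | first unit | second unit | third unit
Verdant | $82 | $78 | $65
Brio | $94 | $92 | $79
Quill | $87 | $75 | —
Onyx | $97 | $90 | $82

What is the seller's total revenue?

Merging the schedules and taking the best 7: 97 (Onyx-1), 94 (Brio-1), 92 (Brio-2), 90 (Onyx-2), 87 (Quill-1), 82 (Verdant-1), 82 (Onyx-3)
Next rejected bid: $79 (not a price — pay-as-bid).
Each winning unit pays its own bid.
Revenue = 97 + 94 + 92 + 90 + 87 + 82 + 82 = $624.

Total revenue: $624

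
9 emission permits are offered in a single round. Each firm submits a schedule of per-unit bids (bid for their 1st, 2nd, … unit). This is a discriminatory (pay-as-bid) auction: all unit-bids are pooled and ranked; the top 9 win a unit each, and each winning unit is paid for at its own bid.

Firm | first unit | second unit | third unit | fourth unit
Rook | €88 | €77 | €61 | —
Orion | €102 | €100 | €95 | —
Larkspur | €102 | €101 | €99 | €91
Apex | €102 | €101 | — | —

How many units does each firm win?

Apex 2, Larkspur 4, Orion 3

All unit-bids, highest first — top 9: 102 (Orion-1), 102 (Larkspur-1), 102 (Apex-1), 101 (Larkspur-2), 101 (Apex-2), 100 (Orion-2), 99 (Larkspur-3), 95 (Orion-3), 91 (Larkspur-4)
Next rejected bid: €88 (not a price — pay-as-bid).
Allocation: Apex 2, Larkspur 4, Orion 3.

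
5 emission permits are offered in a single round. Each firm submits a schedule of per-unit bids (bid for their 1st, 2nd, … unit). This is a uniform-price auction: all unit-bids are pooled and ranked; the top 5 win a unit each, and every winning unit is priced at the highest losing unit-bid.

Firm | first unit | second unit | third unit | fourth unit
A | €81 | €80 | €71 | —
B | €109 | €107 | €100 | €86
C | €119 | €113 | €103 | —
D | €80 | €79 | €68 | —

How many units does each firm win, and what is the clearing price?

Merging the schedules and taking the best 5: 119 (C-1), 113 (C-2), 109 (B-1), 107 (B-2), 103 (C-3)
Highest rejected unit-bid = €100.
Allocation: B 2, C 3.

B 2, C 3; clearing price €100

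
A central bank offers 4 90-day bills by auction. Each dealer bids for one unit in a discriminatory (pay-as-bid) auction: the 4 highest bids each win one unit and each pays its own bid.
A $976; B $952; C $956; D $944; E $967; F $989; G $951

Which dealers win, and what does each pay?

F $989, A $976, E $967, C $956

Ordering the bids: 989 (F), 976 (A), 967 (E), 956 (C), 952 (B), 951 (G), …
Top 4: F, A, E, C.
Each winner pays its own bid: F $989, A $976, E $967, C $956.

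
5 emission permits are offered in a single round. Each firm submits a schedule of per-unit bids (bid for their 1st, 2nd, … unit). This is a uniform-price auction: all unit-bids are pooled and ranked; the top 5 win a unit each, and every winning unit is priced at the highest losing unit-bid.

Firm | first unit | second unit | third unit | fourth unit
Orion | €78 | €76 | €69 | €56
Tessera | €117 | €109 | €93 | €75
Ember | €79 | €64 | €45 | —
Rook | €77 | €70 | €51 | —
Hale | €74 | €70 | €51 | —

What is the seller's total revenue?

Merging the schedules and taking the best 5: 117 (Tessera-1), 109 (Tessera-2), 93 (Tessera-3), 79 (Ember-1), 78 (Orion-1)
First bid not allocated: €77.
Allocation: Ember 1, Orion 1, Tessera 3. Every unit priced at €77.
Revenue = 5 × 77 = €385.

Total revenue: €385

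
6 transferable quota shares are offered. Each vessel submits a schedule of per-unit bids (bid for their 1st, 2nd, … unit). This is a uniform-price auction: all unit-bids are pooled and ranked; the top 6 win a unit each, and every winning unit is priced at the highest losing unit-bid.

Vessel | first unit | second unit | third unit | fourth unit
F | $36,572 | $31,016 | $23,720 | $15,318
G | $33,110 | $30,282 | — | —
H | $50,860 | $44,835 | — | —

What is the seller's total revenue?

Total revenue: $142,320

All unit-bids, highest first — top 6: 50,860 (H-1), 44,835 (H-2), 36,572 (F-1), 33,110 (G-1), 31,016 (F-2), 30,282 (G-2)
First bid not allocated: $23,720.
Allocation: F 2, G 2, H 2. Every unit priced at $23,720.
Revenue = 6 × 23,720 = $142,320.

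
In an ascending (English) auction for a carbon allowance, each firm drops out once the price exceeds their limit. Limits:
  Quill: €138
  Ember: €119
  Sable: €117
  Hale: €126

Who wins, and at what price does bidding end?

Open ascending-bid auction: the price rises until one bidder remains; the winner pays the price at which the last rival dropped out.
Limits in order: 138 (Quill) > 126 (Hale) > 119 (Ember) > 117 (Sable)
Hale is the last rival to drop out, at €126; Quill remains and wins at that price.

Quill wins at €126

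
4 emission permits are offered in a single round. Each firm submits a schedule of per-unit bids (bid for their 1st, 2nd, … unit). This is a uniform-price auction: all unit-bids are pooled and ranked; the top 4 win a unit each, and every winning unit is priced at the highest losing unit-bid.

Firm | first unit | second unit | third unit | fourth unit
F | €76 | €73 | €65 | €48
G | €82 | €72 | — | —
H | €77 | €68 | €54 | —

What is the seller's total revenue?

Total revenue: €288

Merging the schedules and taking the best 4: 82 (G-1), 77 (H-1), 76 (F-1), 73 (F-2)
First bid not allocated: €72.
Allocation: F 2, G 1, H 1. Every unit priced at €72.
Revenue = 4 × 72 = €288.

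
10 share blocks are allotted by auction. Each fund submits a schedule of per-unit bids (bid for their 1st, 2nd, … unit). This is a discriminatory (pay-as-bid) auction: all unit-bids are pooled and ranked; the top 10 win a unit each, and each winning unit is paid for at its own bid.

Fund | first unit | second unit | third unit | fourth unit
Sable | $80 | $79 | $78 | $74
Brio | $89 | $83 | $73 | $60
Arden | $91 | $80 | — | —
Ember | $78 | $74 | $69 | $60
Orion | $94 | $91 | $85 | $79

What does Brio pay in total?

Brio pays $172

Merging the schedules and taking the best 10: 94 (Orion-1), 91 (Arden-1), 91 (Orion-2), 89 (Brio-1), 85 (Orion-3), 83 (Brio-2), 80 (Sable-1), 80 (Arden-2), 79 (Sable-2), 79 (Orion-4)
Next rejected bid: $78 (not a price — pay-as-bid).
Brio's winning unit-bids: 89 + 83 = $172.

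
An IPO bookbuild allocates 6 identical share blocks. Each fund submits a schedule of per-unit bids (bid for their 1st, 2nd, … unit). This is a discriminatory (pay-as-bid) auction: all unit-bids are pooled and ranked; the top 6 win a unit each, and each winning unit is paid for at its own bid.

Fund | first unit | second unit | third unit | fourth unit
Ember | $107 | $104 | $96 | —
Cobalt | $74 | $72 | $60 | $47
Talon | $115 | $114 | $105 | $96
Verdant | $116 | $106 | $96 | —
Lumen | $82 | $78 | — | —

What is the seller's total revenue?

Total revenue: $663

Pooled unit-bids ranked (top 6): 116 (Verdant-1), 115 (Talon-1), 114 (Talon-2), 107 (Ember-1), 106 (Verdant-2), 105 (Talon-3)
Next rejected bid: $104 (not a price — pay-as-bid).
Each winning unit pays its own bid.
Revenue = 116 + 115 + 114 + 107 + 106 + 105 = $663.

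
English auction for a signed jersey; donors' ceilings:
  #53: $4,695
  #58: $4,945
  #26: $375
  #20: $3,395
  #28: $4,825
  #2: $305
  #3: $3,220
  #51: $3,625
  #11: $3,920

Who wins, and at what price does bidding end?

#58 wins at $4,825

Limits ranked: 4,945 (#58) > 4,825 (#28) > 4,695 (#53) > 3,920 (#11) > 3,625 (#51) > 3,395 (#20) > …
Bidding ends when #28 exits at $4,825; #58 takes it.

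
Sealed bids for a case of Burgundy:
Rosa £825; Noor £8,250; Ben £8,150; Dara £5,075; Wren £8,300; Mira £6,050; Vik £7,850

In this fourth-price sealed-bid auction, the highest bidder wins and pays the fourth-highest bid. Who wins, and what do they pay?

Rule: the highest bidder wins and pays the fourth-highest bid.
Sorting bids: 8,300 (Wren) > 8,250 (Noor) > 8,150 (Ben) > 7,850 (Vik) > 6,050 (Mira) > 5,075 (Dara) > …
Wren is highest; pays the fourth-highest bid, £7,850.

Wren pays £7,850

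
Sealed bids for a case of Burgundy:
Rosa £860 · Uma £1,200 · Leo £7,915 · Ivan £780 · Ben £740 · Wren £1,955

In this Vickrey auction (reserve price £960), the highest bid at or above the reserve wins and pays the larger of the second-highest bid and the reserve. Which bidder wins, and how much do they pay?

Leo pays £1,955

Bids ranked: 7,915 (Leo) > 1,955 (Wren) > 1,200 (Uma) > 860 (Rosa) > 780 (Ivan) > 740 (Ben)
Highest eligible bid: Leo at £7,915.
Second-highest bid £1,955 exceeds the reserve £960 → payment £1,955.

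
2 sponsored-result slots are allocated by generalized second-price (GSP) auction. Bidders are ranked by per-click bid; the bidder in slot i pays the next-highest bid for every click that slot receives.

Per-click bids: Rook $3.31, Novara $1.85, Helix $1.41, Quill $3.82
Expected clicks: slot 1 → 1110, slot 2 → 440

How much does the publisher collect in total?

Total revenue: $4488.10

Sorting advertisers: $3.82 (Quill) > $3.31 (Rook) > $1.85 (Novara) > …
Slot 1: Quill pays $3.31 × 1110 = $3674.10
Slot 2: Rook pays $1.85 × 440 = $814.00
Total = $4488.10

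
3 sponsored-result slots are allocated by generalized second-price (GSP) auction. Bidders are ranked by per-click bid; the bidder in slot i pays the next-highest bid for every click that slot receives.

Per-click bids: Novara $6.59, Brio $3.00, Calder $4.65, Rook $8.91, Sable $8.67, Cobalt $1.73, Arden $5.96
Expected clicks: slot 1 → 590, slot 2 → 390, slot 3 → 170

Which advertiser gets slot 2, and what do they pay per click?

Sable; $6.59 per click

Per-click bids in order: $8.91 (Rook) > $8.67 (Sable) > $6.59 (Novara) > $5.96 (Arden) > …
Slot 2 goes to the second-ranked bidder, Sable, who pays the next bid down: $6.59/click.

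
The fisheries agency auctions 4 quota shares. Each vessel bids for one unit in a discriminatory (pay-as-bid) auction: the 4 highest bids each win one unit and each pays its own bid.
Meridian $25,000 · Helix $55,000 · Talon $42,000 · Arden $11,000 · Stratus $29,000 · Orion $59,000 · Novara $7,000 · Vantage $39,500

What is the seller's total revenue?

Total revenue: $195,500

Sorting: 59,000 (Orion), 55,000 (Helix), 42,000 (Talon), 39,500 (Vantage), 29,000 (Stratus), 25,000 (Meridian), …
The 4 highest are Orion, Helix, Talon, Vantage.
Total revenue = 59,000 + 55,000 + 42,000 + 39,500 = $195,500.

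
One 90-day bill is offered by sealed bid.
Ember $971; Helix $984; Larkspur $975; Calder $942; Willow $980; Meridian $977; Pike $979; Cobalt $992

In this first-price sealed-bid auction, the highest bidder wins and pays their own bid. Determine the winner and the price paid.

Cobalt pays $992

Rule: the highest bidder wins and pays their own bid.
Sorting bids: 992 (Cobalt) > 984 (Helix) > 980 (Willow) > 979 (Pike) > 977 (Meridian) > 975 (Larkspur) > …
First-price: Cobalt pays what they bid, $992.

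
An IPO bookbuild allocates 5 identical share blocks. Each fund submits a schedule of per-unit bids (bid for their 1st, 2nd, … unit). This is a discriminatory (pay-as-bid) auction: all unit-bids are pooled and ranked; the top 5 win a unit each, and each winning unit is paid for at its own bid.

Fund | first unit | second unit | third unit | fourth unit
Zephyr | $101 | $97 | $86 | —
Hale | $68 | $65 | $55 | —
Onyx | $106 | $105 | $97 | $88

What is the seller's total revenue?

Pooled unit-bids ranked (top 5): 106 (Onyx-1), 105 (Onyx-2), 101 (Zephyr-1), 97 (Zephyr-2), 97 (Onyx-3)
Next rejected bid: $88 (not a price — pay-as-bid).
Each winning unit pays its own bid.
Revenue = 106 + 105 + 101 + 97 + 97 = $506.

Total revenue: $506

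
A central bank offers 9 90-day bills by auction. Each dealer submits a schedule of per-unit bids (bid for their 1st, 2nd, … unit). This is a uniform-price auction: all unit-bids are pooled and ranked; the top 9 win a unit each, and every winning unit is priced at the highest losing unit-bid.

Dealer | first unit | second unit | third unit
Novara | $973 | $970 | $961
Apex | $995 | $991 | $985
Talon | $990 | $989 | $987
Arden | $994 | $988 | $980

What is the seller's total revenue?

Total revenue: $8,757

Merging the schedules and taking the best 9: 995 (Apex-1), 994 (Arden-1), 991 (Apex-2), 990 (Talon-1), 989 (Talon-2), 988 (Arden-2), 987 (Talon-3), 985 (Apex-3), 980 (Arden-3)
First bid not allocated: $973.
Allocation: Apex 3, Arden 3, Talon 3. Every unit priced at $973.
Revenue = 9 × 973 = $8,757.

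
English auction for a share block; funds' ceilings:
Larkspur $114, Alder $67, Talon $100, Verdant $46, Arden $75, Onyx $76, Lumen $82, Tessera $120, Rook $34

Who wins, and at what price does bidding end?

Tessera wins at $114

Rule: the price rises until one bidder remains; the winner pays the price at which the last rival dropped out.
Limits ranked: 120 (Tessera) > 114 (Larkspur) > 100 (Talon) > 82 (Lumen) > 76 (Onyx) > 75 (Arden) > …
Larkspur is the last rival to drop out, at $114; Tessera remains and wins at that price.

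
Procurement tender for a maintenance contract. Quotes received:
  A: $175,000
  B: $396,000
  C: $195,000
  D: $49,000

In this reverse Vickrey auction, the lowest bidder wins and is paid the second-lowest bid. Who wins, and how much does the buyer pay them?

D is paid $175,000

Sorting bids: 49,000 (D) < 175,000 (A) < 195,000 (C) < 396,000 (B)
D is lowest; is paid the second-lowest bid, $175,000.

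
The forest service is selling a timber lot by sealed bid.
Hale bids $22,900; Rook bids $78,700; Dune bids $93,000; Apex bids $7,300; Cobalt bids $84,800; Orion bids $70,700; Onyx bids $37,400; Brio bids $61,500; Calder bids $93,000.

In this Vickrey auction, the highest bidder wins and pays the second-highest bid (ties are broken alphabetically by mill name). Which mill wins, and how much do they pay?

Calder pays $93,000

Rule: the highest bidder wins and pays the second-highest bid.
Bids in order: 93,000 (Calder) > 93,000 (Dune) > 84,800 (Cobalt) > 78,700 (Rook) > 70,700 (Orion) > 61,500 (Brio) > …
Tie at $93,000 → Calder wins by tie-break.
Calder wins with the highest bid; price is set by the runner-up at $93,000.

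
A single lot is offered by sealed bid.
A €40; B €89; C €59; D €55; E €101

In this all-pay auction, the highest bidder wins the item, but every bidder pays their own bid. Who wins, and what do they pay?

E pays €101

Bids in order: 101 (E) > 89 (B) > 59 (C) > 55 (D) > 40 (A)
E is highest and takes the item; every bidder forfeits their bid.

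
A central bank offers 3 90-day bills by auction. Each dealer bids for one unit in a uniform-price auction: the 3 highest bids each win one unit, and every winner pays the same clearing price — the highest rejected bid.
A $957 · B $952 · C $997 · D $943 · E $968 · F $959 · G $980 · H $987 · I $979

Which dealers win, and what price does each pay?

C, H, G; each pays $979

Ordering the bids: 997 (C), 987 (H), 980 (G), 979 (I), 968 (E), …
Winners (3 units): C, H, G.
Highest unsuccessful bid: $979 → clearing price.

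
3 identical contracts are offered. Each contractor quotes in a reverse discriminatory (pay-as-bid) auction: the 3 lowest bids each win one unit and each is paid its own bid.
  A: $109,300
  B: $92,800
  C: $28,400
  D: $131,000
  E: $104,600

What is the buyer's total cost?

Total cost: $225,800

Ordering the bids: 28,400 (C), 92,800 (B), 104,600 (E), 109,300 (A), 131,000 (D)
Winners (3 units): C, B, E.
Total cost = 28,400 + 92,800 + 104,600 = $225,800.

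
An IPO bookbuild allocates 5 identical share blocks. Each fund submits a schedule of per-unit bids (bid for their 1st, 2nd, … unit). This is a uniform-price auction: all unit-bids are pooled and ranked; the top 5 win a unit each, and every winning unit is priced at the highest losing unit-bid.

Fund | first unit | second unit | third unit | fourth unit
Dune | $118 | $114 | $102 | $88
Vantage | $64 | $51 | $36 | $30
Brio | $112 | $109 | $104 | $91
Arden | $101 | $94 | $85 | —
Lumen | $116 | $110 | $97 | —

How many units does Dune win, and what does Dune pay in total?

All unit-bids, highest first — top 5: 118 (Dune-1), 116 (Lumen-1), 114 (Dune-2), 112 (Brio-1), 110 (Lumen-2)
The (k+1)-th unit-bid is $109.
Dune wins 2 unit(s) at $109 each.

Dune: 2 units, pays $218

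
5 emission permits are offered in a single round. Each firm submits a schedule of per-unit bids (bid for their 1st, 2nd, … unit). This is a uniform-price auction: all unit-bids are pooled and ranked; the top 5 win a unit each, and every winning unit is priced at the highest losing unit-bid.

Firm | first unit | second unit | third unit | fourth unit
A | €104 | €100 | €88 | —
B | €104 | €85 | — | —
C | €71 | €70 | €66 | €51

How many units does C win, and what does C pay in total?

C: 0 units, pays €0

All unit-bids, highest first — top 5: 104 (A-1), 104 (B-1), 100 (A-2), 88 (A-3), 85 (B-2)
Highest rejected unit-bid = €71.
C wins 0 unit(s) at €71 each.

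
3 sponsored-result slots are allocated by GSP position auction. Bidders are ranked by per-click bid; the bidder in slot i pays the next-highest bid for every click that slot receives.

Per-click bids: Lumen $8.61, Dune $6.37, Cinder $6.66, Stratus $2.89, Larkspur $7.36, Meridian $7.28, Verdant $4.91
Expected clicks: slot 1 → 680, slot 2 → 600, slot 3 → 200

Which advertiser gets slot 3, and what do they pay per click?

Meridian; $6.66 per click

Ranked by bid: $8.61 (Lumen) > $7.36 (Larkspur) > $7.28 (Meridian) > $6.66 (Cinder) > …
Slot 3 goes to the third-ranked bidder, Meridian, who pays the next bid down: $6.66/click.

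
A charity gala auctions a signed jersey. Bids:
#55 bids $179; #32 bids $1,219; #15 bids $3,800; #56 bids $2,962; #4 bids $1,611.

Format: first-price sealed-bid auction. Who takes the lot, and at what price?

Bids ranked: 3,800 (#15) > 2,962 (#56) > 1,611 (#4) > 1,219 (#32) > 179 (#55)
First-price: #15 pays what they bid, $3,800.

#15 pays $3,800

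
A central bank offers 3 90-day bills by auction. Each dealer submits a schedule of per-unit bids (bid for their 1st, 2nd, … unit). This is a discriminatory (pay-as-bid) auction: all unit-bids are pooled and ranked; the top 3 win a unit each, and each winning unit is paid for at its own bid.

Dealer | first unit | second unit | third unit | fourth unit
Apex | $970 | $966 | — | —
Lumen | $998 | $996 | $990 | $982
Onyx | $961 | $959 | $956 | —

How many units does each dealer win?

Merging the schedules and taking the best 3: 998 (Lumen-1), 996 (Lumen-2), 990 (Lumen-3)
Next rejected bid: $982 (not a price — pay-as-bid).
Allocation: Lumen 3.

Lumen 3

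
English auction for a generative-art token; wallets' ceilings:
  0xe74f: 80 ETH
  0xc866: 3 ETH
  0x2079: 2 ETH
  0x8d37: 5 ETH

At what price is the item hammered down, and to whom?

0xe74f wins at 5 ETH

Limits ranked: 80 (0xe74f) > 5 (0x8d37) > 3 (0xc866) > 2 (0x2079)
0x8d37 is the last rival to drop out, at 5 ETH; 0xe74f remains and wins at that price.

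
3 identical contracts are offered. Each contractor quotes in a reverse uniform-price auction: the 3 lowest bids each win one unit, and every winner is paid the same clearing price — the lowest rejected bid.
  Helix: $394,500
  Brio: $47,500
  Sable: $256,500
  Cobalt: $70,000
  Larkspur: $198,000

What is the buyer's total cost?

Total cost: $769,500

Bids ranked low→high: 47,500 (Brio), 70,000 (Cobalt), 198,000 (Larkspur), 256,500 (Sable), 394,500 (Helix)
Winners (3 units): Brio, Cobalt, Larkspur.
First losing bid is Sable's $256,500, which sets the uniform price.
Total cost = 3 × $256,500 = $769,500.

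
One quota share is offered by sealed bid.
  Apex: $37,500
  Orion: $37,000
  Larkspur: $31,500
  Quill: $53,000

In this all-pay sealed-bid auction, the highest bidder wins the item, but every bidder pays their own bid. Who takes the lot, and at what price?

Bids ranked: 53,000 (Quill) > 37,500 (Apex) > 37,000 (Orion) > 31,500 (Larkspur)
Quill wins with the top bid; all bids are sunk regardless.

Quill pays $53,000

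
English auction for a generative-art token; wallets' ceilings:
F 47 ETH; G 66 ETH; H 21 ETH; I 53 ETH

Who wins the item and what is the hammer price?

G wins at 53 ETH

Limits ranked: 66 (G) > 53 (I) > 47 (F) > 21 (H)
Once the price passes 53 ETH, only G is left; the hammer falls at I's limit of 53 ETH.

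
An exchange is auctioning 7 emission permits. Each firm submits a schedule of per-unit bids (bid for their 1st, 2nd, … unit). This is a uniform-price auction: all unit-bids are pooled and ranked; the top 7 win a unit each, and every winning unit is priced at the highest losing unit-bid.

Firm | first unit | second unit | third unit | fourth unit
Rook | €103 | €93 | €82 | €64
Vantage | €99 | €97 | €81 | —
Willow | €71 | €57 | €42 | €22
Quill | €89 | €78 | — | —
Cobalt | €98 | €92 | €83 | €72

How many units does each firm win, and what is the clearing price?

Pooled unit-bids ranked (top 7): 103 (Rook-1), 99 (Vantage-1), 98 (Cobalt-1), 97 (Vantage-2), 93 (Rook-2), 92 (Cobalt-2), 89 (Quill-1)
The (k+1)-th unit-bid is €83.
Allocation: Cobalt 2, Quill 1, Rook 2, Vantage 2.

Cobalt 2, Quill 1, Rook 2, Vantage 2; clearing price €83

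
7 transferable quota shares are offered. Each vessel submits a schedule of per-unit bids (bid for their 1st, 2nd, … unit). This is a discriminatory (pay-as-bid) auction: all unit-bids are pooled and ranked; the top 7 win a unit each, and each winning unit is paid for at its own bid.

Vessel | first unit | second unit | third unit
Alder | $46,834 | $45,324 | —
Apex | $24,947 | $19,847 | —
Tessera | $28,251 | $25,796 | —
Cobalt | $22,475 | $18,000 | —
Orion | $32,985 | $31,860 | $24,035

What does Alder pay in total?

Pooled unit-bids ranked (top 7): 46,834 (Alder-1), 45,324 (Alder-2), 32,985 (Orion-1), 31,860 (Orion-2), 28,251 (Tessera-1), 25,796 (Tessera-2), 24,947 (Apex-1)
Next rejected bid: $24,035 (not a price — pay-as-bid).
Alder's winning unit-bids: 46,834 + 45,324 = $92,158.

Alder pays $92,158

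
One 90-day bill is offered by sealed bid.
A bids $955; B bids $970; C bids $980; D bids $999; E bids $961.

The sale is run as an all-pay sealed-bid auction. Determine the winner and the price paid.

Rule: the highest bidder wins the item, but every bidder pays their own bid.
Bids ranked: 999 (D) > 980 (C) > 970 (B) > 961 (E) > 955 (A)
D wins with the top bid; all bids are sunk regardless.

D pays $999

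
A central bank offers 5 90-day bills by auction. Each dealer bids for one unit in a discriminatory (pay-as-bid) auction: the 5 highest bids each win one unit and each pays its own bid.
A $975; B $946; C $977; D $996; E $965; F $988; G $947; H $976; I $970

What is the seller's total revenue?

Sorting: 996 (D), 988 (F), 977 (C), 976 (H), 975 (A), 970 (I), 965 (E), …
Winners (5 units): D, F, C, H, A.
Total revenue = 996 + 988 + 977 + 976 + 975 = $4,912.

Total revenue: $4,912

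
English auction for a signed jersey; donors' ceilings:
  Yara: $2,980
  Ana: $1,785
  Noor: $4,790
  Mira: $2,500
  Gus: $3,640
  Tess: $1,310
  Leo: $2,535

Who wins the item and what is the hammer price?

Limits in order: 4,790 (Noor) > 3,640 (Gus) > 2,980 (Yara) > 2,535 (Leo) > 2,500 (Mira) > 1,785 (Ana) > …
Bidding ends when Gus exits at $3,640; Noor takes it.

Noor wins at $3,640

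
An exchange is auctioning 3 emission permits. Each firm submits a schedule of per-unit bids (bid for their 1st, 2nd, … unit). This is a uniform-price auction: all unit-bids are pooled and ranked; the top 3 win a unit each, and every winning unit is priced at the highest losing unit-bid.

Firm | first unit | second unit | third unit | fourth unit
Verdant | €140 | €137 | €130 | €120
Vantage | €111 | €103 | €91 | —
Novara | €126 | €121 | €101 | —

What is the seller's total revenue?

Total revenue: €378

Merging the schedules and taking the best 3: 140 (Verdant-1), 137 (Verdant-2), 130 (Verdant-3)
First bid not allocated: €126.
Allocation: Verdant 3. Every unit priced at €126.
Revenue = 3 × 126 = €378.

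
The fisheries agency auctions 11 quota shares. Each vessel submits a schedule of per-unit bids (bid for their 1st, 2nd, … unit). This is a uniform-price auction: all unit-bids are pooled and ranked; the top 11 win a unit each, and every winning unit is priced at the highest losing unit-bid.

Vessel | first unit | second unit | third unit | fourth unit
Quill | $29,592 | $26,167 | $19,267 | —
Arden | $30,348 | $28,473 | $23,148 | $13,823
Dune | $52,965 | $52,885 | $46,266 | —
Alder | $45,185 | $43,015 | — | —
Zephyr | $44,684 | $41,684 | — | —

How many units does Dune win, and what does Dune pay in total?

All unit-bids, highest first — top 11: 52,965 (Dune-1), 52,885 (Dune-2), 46,266 (Dune-3), 45,185 (Alder-1), 44,684 (Zephyr-1), 43,015 (Alder-2), 41,684 (Zephyr-2), 30,348 (Arden-1), 29,592 (Quill-1), 28,473 (Arden-2), 26,167 (Quill-2)
Highest rejected unit-bid = $23,148.
Dune wins 3 unit(s) at $23,148 each.

Dune: 3 units, pays $69,444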